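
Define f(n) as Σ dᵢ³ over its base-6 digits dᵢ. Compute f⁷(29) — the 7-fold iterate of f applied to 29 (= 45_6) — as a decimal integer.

29 = (4,5)_6 → 4³ + 5³ = 189
189 = (5,1,3)_6 → 5³ + 1³ + 3³ = 153
153 = (4,1,3)_6 → 4³ + 1³ + 3³ = 92
92 = (2,3,2)_6 → 2³ + 3³ + 2³ = 43
43 = (1,1,1)_6 → 1³ + 1³ + 1³ = 3
3 = (3)_6 → 3³ = 27
27 = (4,3)_6 → 4³ + 3³ = 91

91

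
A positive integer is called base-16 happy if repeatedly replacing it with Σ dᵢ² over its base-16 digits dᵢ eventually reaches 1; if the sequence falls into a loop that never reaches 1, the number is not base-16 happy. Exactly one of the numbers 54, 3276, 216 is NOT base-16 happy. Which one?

54

54: 54 → 45 → 173 → 269 → 170 → 200 → 208 → 169 → 181 → 146 → 85 → 50 → 13 → 169  — repeats 169 (not base-16 happy)
3276: 3276 → 432 → 122 → 149 → 106 → 136 → 128 → 64 → 16 → 1  — reaches 1 (base-16 happy)
216: 216 → 233 → 277 → 27 → 122 → 149 → 106 → 136 → 128 → 64 → 16 → 1  — reaches 1 (base-16 happy)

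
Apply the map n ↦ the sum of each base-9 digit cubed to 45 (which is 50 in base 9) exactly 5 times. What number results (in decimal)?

9

45 = (5,0)_9 → 5³ + 0³ = 125 + 0 = 125
125 = (1,4,8)_9 → 1³ + 4³ + 8³ = 1 + 64 + 512 = 577
577 = (7,1,1)_9 → 7³ + 1³ + 1³ = 343 + 1 + 1 = 345
345 = (4,2,3)_9 → 4³ + 2³ + 3³ = 64 + 8 + 27 = 99
99 = (1,2,0)_9 → 1³ + 2³ + 0³ = 1 + 8 + 0 = 9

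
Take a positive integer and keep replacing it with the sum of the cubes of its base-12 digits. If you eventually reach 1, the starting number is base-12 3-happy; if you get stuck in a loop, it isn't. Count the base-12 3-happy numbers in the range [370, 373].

370: 370 → 1224 → 728 → 637 → 190 → 1028 → 856 → 1520 → 1728 → 1  — base-12 3-happy
371: 371 → 1555 → 2072 → 585 → 793 → 342 → 288 → 8 → 512 → 755 → 1464 → 1008 → 343 → 415 → 1351 → 1136 → 1855 → 1344 → 793  — not base-12 3-happy
372: 372 → 351 → 160 → 66 → 341 → 197 → 190 → 1028 → 856 → 1520 → 1728 → 1  — base-12 3-happy
373: 373 → 352 → 197 → 190 → 1028 → 856 → 1520 → 1728 → 1  — base-12 3-happy
base-12 3-happy: 370, 372, 373

3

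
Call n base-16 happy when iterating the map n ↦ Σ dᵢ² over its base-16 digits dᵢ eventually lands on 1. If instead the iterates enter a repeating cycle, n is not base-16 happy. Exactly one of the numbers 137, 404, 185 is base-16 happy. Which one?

404

137: 137 → 145 → 82 → 29 → 170 → 200 → 208 → 169 → 181 → 146 → 85 → 50 → 13 → 169  — repeats 169 (not base-16 happy)
404: 404 → 98 → 40 → 68 → 32 → 4 → 16 → 1  — reaches 1 (base-16 happy)
185: 185 → 202 → 244 → 241 → 226 → 200 → 208 → 169 → 181 → 146 → 85 → 50 → 13 → 169  — repeats 169 (not base-16 happy)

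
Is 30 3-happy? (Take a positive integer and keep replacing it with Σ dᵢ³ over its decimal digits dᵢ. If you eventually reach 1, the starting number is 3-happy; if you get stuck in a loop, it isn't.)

not 3-happy

30 → 3³ + 0³ = 27 + 0 = 27
27 → 2³ + 7³ = 8 + 343 = 351
351 → 3³ + 5³ + 1³ = 27 + 125 + 1 = 153
153 → 1³ + 5³ + 3³ = 1 + 125 + 27 = 153  — 153 already seen; the sequence cycles without reaching 1.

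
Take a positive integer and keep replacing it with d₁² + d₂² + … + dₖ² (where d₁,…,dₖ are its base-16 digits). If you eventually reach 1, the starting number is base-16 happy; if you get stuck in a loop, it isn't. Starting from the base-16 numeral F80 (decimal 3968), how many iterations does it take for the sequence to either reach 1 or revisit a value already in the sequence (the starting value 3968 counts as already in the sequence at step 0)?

9

3968 = (15,8,0)_16 → 15² + 8² + 0² = 225 + 64 + 0 = 289
289 = (1,2,1)_16 → 1² + 2² + 1² = 1 + 4 + 1 = 6
6 = (6)_16 → 6² = 36
36 = (2,4)_16 → 2² + 4² = 4 + 16 = 20
20 = (1,4)_16 → 1² + 4² = 1 + 16 = 17
17 = (1,1)_16 → 1² + 1² = 1 + 1 = 2
2 = (2)_16 → 2² = 4
4 = (4)_16 → 4² = 16
16 = (1,0)_16 → 1² + 0² = 1 + 0 = 1  — reached 1.
That took 9 steps.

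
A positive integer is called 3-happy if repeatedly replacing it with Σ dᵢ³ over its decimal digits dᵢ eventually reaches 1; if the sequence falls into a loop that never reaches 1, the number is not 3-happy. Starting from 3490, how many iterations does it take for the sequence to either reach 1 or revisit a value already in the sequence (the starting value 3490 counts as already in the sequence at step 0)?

6

3490 → 3³ + 4³ + 9³ + 0³ = 27 + 64 + 729 + 0 = 820
820 → 8³ + 2³ + 0³ = 512 + 8 + 0 = 520
520 → 5³ + 2³ + 0³ = 125 + 8 + 0 = 133
133 → 1³ + 3³ + 3³ = 1 + 27 + 27 = 55
55 → 5³ + 5³ = 125 + 125 = 250
250 → 2³ + 5³ + 0³ = 8 + 125 + 0 = 133  — 133 repeats.
That took 6 steps.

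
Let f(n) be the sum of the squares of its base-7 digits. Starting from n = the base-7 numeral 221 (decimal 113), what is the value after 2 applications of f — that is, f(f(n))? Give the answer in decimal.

113 = (2,2,1)_7 → 2² + 2² + 1² = 4 + 4 + 1 = 9
9 = (1,2)_7 → 1² + 2² = 1 + 4 = 5

5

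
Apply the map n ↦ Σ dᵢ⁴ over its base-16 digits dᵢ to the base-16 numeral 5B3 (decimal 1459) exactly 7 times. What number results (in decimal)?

1459 = (5,11,3)_16 → 5⁴ + 11⁴ + 3⁴ = 625 + 14641 + 81 = 15347
15347 = (3,11,15,3)_16 → 3⁴ + 11⁴ + 15⁴ + 3⁴ = 81 + 14641 + 50625 + 81 = 65428
65428 = (15,15,9,4)_16 → 15⁴ + 15⁴ + 9⁴ + 4⁴ = 50625 + 50625 + 6561 + 256 = 108067
108067 = (1,10,6,2,3)_16 → 1⁴ + 10⁴ + 6⁴ + 2⁴ + 3⁴ = 1 + 10000 + 1296 + 16 + 81 = 11394
11394 = (2,12,8,2)_16 → 2⁴ + 12⁴ + 8⁴ + 2⁴ = 16 + 20736 + 4096 + 16 = 24864
24864 = (6,1,2,0)_16 → 6⁴ + 1⁴ + 2⁴ + 0⁴ = 1296 + 1 + 16 + 0 = 1313
1313 = (5,2,1)_16 → 5⁴ + 2⁴ + 1⁴ = 625 + 16 + 1 = 642

642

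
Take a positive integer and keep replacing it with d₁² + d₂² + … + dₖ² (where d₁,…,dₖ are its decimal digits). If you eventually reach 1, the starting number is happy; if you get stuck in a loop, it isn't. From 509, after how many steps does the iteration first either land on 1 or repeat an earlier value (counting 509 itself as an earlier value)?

10

509 → 106
106 → 37
37 → 58
58 → 89
89 → 145
145 → 42
42 → 20
20 → 4
4 → 16
16 → 37  — 37 repeats.
That took 10 steps.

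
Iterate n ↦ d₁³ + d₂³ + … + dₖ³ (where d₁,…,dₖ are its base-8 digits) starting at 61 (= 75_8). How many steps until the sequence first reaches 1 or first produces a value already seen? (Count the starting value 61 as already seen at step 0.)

13

61 = (7,5)_8 → 7³ + 5³ = 468
468 = (7,2,4)_8 → 7³ + 2³ + 4³ = 415
415 = (6,3,7)_8 → 6³ + 3³ + 7³ = 586
586 = (1,1,1,2)_8 → 1³ + 1³ + 1³ + 2³ = 11
11 = (1,3)_8 → 1³ + 3³ = 28
28 = (3,4)_8 → 3³ + 4³ = 91
91 = (1,3,3)_8 → 1³ + 3³ + 3³ = 55
55 = (6,7)_8 → 6³ + 7³ = 559
559 = (1,0,5,7)_8 → 1³ + 0³ + 5³ + 7³ = 469
469 = (7,2,5)_8 → 7³ + 2³ + 5³ = 476
476 = (7,3,4)_8 → 7³ + 3³ + 4³ = 434
434 = (6,6,2)_8 → 6³ + 6³ + 2³ = 440
440 = (6,7,0)_8 → 6³ + 7³ + 0³ = 559  — 559 repeats.
That took 13 steps.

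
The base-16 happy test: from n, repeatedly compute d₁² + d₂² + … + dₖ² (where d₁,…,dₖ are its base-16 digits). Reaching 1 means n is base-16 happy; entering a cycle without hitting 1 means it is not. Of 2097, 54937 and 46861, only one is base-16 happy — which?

2097

2097: 2097 → 74 → 116 → 65 → 17 → 2 → 4 → 16 → 1  — reaches 1 (base-16 happy)
54937: 54937 → 367 → 262 → 37 → 29 → 170 → 200 → 208 → 169 → 181 → 146 → 85 → 50 → 13 → 169  — repeats 169 (not base-16 happy)
46861: 46861 → 339 → 35 → 13 → 169 → 181 → 146 → 85 → 50 → 13  — repeats 13 (not base-16 happy)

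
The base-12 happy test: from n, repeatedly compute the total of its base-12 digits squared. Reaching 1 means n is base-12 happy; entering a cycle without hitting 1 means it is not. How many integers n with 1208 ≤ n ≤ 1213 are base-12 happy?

1208: 1208 → 144 → 1  — base-12 happy
1209: 1209 → 161 → 27 → 13 → 2 → 4 → 16 → 17 → 26 → 8 → 64 → 41 → 34 → 104 → 128 → 164 → 66 → 61 → 26  — not base-12 happy
1210: 1210 → 180 → 10 → 100 → 80 → 100  — not base-12 happy
1211: 1211 → 201 → 98 → 68 → 89 → 74 → 40 → 25 → 5 → 25  — not base-12 happy
1212: 1212 → 89 → 74 → 40 → 25 → 5 → 25  — not base-12 happy
1213: 1213 → 90 → 85 → 50 → 20 → 65 → 50  — not base-12 happy
base-12 happy: 1208

1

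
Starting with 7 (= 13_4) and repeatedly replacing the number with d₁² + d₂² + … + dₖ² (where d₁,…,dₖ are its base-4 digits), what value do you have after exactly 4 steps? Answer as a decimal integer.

1

7 = (1,3)_4 → 10
10 = (2,2)_4 → 8
8 = (2,0)_4 → 4
4 = (1,0)_4 → 1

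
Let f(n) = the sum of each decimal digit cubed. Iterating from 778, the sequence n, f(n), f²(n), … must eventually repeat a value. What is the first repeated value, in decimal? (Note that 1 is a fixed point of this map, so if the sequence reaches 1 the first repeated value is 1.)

1

778 → 7³ + 7³ + 8³ = 1198
1198 → 1³ + 1³ + 9³ + 8³ = 1243
1243 → 1³ + 2³ + 4³ + 3³ = 100
100 → 1³ + 0³ + 0³ = 1  — reached the fixed point 1.
1 → 1, so 1 is the first repeated value.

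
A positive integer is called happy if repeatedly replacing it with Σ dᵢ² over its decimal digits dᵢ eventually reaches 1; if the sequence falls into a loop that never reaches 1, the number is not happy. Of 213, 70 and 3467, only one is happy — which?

213: 213 → 14 → 17 → 50 → 25 → 29 → 85 → 89 → 145 → 42 → 20 → 4 → 16 → 37 → 58 → 89  — repeats 89 (not happy)
70: 70 → 49 → 97 → 130 → 10 → 1  — reaches 1 (happy)
3467: 3467 → 110 → 2 → 4 → 16 → 37 → 58 → 89 → 145 → 42 → 20 → 4  — repeats 4 (not happy)

70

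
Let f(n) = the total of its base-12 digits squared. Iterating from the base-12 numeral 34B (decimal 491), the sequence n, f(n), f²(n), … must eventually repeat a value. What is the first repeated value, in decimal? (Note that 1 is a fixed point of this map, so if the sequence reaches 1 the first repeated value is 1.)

5

491 = (3,4,11)_12 → 3² + 4² + 11² = 9 + 16 + 121 = 146
146 = (1,0,2)_12 → 1² + 0² + 2² = 1 + 0 + 4 = 5
5 = (5)_12 → 5² = 25
25 = (2,1)_12 → 2² + 1² = 4 + 1 = 5  — 5 already appeared earlier.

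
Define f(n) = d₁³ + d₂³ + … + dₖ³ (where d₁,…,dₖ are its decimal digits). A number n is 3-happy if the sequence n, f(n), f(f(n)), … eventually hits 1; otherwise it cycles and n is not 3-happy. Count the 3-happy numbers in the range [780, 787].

780: 780 → 855 → 762 → 567 → 684 → 792 → 1080 → 513 → 153 → 153  (repeats 153)
781: 781 → 856 → 853 → 664 → 496 → 1009 → 730 → 370 → 370  (repeats 370)
782: 782 → 863 → 755 → 593 → 881 → 1025 → 134 → 92 → 737 → 713 → 371 → 371  (repeats 371)
783: 783 → 882 → 1032 → 36 → 243 → 99 → 1458 → 702 → 351 → 153 → 153  (repeats 153)
784: 784 → 919 → 1459 → 919  (repeats 919)
785: 785 → 980 → 1241 → 74 → 407 → 407  (repeats 407)
786: 786 → 1071 → 345 → 216 → 225 → 141 → 66 → 432 → 99 → 1458 → 702 → 351 → 153 → 153  (repeats 153)
787: 787 → 1198 → 1243 → 100 → 1  (reaches 1)
3-happy: 787

1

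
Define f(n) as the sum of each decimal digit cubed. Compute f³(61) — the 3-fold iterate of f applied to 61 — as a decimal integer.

160

61 → 6³ + 1³ = 217
217 → 2³ + 1³ + 7³ = 352
352 → 3³ + 5³ + 2³ = 160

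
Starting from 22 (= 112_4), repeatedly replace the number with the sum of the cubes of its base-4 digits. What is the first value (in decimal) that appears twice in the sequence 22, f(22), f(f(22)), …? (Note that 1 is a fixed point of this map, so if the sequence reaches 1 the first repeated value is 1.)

1

22 = (1,1,2)_4 → 1³ + 1³ + 2³ = 1 + 1 + 8 = 10
10 = (2,2)_4 → 2³ + 2³ = 8 + 8 = 16
16 = (1,0,0)_4 → 1³ + 0³ + 0³ = 1 + 0 + 0 = 1  — reached the fixed point 1.
1 → 1, so 1 is the first repeated value.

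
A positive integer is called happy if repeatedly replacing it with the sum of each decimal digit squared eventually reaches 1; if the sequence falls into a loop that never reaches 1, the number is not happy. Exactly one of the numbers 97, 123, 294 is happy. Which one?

97

97: 97 → 130 → 10 → 1  — reaches 1 (happy)
123: 123 → 14 → 17 → 50 → 25 → 29 → 85 → 89 → 145 → 42 → 20 → 4 → 16 → 37 → 58 → 89  — repeats 89 (not happy)
294: 294 → 101 → 2 → 4 → 16 → 37 → 58 → 89 → 145 → 42 → 20 → 4  — repeats 4 (not happy)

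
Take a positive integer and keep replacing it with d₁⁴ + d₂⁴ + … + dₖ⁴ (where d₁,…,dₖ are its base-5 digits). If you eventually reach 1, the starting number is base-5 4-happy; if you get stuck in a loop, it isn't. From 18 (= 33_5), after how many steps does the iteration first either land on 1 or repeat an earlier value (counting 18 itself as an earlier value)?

14

18 = (3,3)_5 → 3⁴ + 3⁴ = 81 + 81 = 162
162 = (1,1,2,2)_5 → 1⁴ + 1⁴ + 2⁴ + 2⁴ = 1 + 1 + 16 + 16 = 34
34 = (1,1,4)_5 → 1⁴ + 1⁴ + 4⁴ = 1 + 1 + 256 = 258
258 = (2,0,1,3)_5 → 2⁴ + 0⁴ + 1⁴ + 3⁴ = 16 + 0 + 1 + 81 = 98
98 = (3,4,3)_5 → 3⁴ + 4⁴ + 3⁴ = 81 + 256 + 81 = 418
418 = (3,1,3,3)_5 → 3⁴ + 1⁴ + 3⁴ + 3⁴ = 81 + 1 + 81 + 81 = 244
244 = (1,4,3,4)_5 → 1⁴ + 4⁴ + 3⁴ + 4⁴ = 1 + 256 + 81 + 256 = 594
594 = (4,3,3,4)_5 → 4⁴ + 3⁴ + 3⁴ + 4⁴ = 256 + 81 + 81 + 256 = 674
674 = (1,0,1,4,4)_5 → 1⁴ + 0⁴ + 1⁴ + 4⁴ + 4⁴ = 1 + 0 + 1 + 256 + 256 = 514
514 = (4,0,2,4)_5 → 4⁴ + 0⁴ + 2⁴ + 4⁴ = 256 + 0 + 16 + 256 = 528
528 = (4,1,0,3)_5 → 4⁴ + 1⁴ + 0⁴ + 3⁴ = 256 + 1 + 0 + 81 = 338
338 = (2,3,2,3)_5 → 2⁴ + 3⁴ + 2⁴ + 3⁴ = 16 + 81 + 16 + 81 = 194
194 = (1,2,3,4)_5 → 1⁴ + 2⁴ + 3⁴ + 4⁴ = 1 + 16 + 81 + 256 = 354
354 = (2,4,0,4)_5 → 2⁴ + 4⁴ + 0⁴ + 4⁴ = 16 + 256 + 0 + 256 = 528  — 528 repeats.
That took 14 steps.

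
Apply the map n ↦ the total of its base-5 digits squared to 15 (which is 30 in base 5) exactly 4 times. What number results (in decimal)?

13

15 = (3,0)_5 → 3² + 0² = 9 + 0 = 9
9 = (1,4)_5 → 1² + 4² = 1 + 16 = 17
17 = (3,2)_5 → 3² + 2² = 9 + 4 = 13
13 = (2,3)_5 → 2² + 3² = 4 + 9 = 13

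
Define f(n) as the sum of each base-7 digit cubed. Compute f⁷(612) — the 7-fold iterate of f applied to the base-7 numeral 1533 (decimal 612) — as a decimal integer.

612 = (1,5,3,3)_7 → 1³ + 5³ + 3³ + 3³ = 180
180 = (3,4,5)_7 → 3³ + 4³ + 5³ = 216
216 = (4,2,6)_7 → 4³ + 2³ + 6³ = 288
288 = (5,6,1)_7 → 5³ + 6³ + 1³ = 342
342 = (6,6,6)_7 → 6³ + 6³ + 6³ = 648
648 = (1,6,1,4)_7 → 1³ + 6³ + 1³ + 4³ = 282
282 = (5,5,2)_7 → 5³ + 5³ + 2³ = 258

258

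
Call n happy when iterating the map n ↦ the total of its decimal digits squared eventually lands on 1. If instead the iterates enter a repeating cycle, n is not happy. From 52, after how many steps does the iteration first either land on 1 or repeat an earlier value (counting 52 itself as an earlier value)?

52 → 5² + 2² = 29
29 → 2² + 9² = 85
85 → 8² + 5² = 89
89 → 8² + 9² = 145
145 → 1² + 4² + 5² = 42
42 → 4² + 2² = 20
20 → 2² + 0² = 4
4 → 4² = 16
16 → 1² + 6² = 37
37 → 3² + 7² = 58
58 → 5² + 8² = 89  — 89 repeats.
That took 11 steps.

11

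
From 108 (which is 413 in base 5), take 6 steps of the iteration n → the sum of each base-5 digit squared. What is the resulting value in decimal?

4

108 = (4,1,3)_5 → 4² + 1² + 3² = 16 + 1 + 9 = 26
26 = (1,0,1)_5 → 1² + 0² + 1² = 1 + 0 + 1 = 2
2 = (2)_5 → 2² = 4
4 = (4)_5 → 4² = 16
16 = (3,1)_5 → 3² + 1² = 9 + 1 = 10
10 = (2,0)_5 → 2² + 0² = 4 + 0 = 4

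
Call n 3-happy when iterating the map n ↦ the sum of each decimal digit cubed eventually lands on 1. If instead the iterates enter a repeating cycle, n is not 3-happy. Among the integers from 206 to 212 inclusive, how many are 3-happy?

1

206: 206 → 224 → 80 → 512 → 134 → 92 → 737 → 713 → 371 → 371  (repeats 371)
207: 207 → 351 → 153 → 153  (repeats 153)
208: 208 → 520 → 133 → 55 → 250 → 133  (repeats 133)
209: 209 → 737 → 713 → 371 → 371  (repeats 371)
210: 210 → 9 → 729 → 1080 → 513 → 153 → 153  (repeats 153)
211: 211 → 10 → 1  (reaches 1)
212: 212 → 17 → 344 → 155 → 251 → 134 → 92 → 737 → 713 → 371 → 371  (repeats 371)
3-happy: 211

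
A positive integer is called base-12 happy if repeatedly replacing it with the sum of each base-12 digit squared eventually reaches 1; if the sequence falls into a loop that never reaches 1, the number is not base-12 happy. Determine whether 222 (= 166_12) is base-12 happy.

222 = (1,6,6)_12 → 1² + 6² + 6² = 73
73 = (6,1)_12 → 6² + 1² = 37
37 = (3,1)_12 → 3² + 1² = 10
10 = (10)_12 → 10² = 100
100 = (8,4)_12 → 8² + 4² = 80
80 = (6,8)_12 → 6² + 8² = 100  — 100 already seen; the sequence cycles without reaching 1.

not base-12 happy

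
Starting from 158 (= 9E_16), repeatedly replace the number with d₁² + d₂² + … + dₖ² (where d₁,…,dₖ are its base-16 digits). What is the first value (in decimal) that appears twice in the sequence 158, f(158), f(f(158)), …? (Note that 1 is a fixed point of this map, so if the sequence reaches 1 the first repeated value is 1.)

1

158 = (9,14)_16 → 9² + 14² = 277
277 = (1,1,5)_16 → 1² + 1² + 5² = 27
27 = (1,11)_16 → 1² + 11² = 122
122 = (7,10)_16 → 7² + 10² = 149
149 = (9,5)_16 → 9² + 5² = 106
106 = (6,10)_16 → 6² + 10² = 136
136 = (8,8)_16 → 8² + 8² = 128
128 = (8,0)_16 → 8² + 0² = 64
64 = (4,0)_16 → 4² + 0² = 16
16 = (1,0)_16 → 1² + 0² = 1  — reached the fixed point 1.
1 → 1, so 1 is the first repeated value.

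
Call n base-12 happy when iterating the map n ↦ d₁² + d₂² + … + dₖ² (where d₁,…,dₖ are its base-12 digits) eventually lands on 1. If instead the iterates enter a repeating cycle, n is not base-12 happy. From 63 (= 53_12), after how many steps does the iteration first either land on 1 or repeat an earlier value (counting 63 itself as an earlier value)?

63 = (5,3)_12 → 5² + 3² = 34
34 = (2,10)_12 → 2² + 10² = 104
104 = (8,8)_12 → 8² + 8² = 128
128 = (10,8)_12 → 10² + 8² = 164
164 = (1,1,8)_12 → 1² + 1² + 8² = 66
66 = (5,6)_12 → 5² + 6² = 61
61 = (5,1)_12 → 5² + 1² = 26
26 = (2,2)_12 → 2² + 2² = 8
8 = (8)_12 → 8² = 64
64 = (5,4)_12 → 5² + 4² = 41
41 = (3,5)_12 → 3² + 5² = 34  — 34 repeats.
That took 11 steps.

11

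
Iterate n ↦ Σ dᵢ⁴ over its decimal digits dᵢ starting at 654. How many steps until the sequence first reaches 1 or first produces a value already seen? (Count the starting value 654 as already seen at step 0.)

654 → 6⁴ + 5⁴ + 4⁴ = 1296 + 625 + 256 = 2177
2177 → 2⁴ + 1⁴ + 7⁴ + 7⁴ = 16 + 1 + 2401 + 2401 = 4819
4819 → 4⁴ + 8⁴ + 1⁴ + 9⁴ = 256 + 4096 + 1 + 6561 = 10914
10914 → 1⁴ + 0⁴ + 9⁴ + 1⁴ + 4⁴ = 1 + 0 + 6561 + 1 + 256 = 6819
6819 → 6⁴ + 8⁴ + 1⁴ + 9⁴ = 1296 + 4096 + 1 + 6561 = 11954
11954 → 1⁴ + 1⁴ + 9⁴ + 5⁴ + 4⁴ = 1 + 1 + 6561 + 625 + 256 = 7444
7444 → 7⁴ + 4⁴ + 4⁴ + 4⁴ = 2401 + 256 + 256 + 256 = 3169
3169 → 3⁴ + 1⁴ + 6⁴ + 9⁴ = 81 + 1 + 1296 + 6561 = 7939
7939 → 7⁴ + 9⁴ + 3⁴ + 9⁴ = 2401 + 6561 + 81 + 6561 = 15604
15604 → 1⁴ + 5⁴ + 6⁴ + 0⁴ + 4⁴ = 1 + 625 + 1296 + 0 + 256 = 2178
2178 → 2⁴ + 1⁴ + 7⁴ + 8⁴ = 16 + 1 + 2401 + 4096 = 6514
6514 → 6⁴ + 5⁴ + 1⁴ + 4⁴ = 1296 + 625 + 1 + 256 = 2178  — 2178 repeats.
That took 12 steps.

12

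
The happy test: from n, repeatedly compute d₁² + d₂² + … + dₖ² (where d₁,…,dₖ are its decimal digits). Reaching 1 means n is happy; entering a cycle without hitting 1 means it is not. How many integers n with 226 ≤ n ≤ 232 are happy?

226: 226 → 44 → 32 → 13 → 10 → 1  — happy
227: 227 → 57 → 74 → 65 → 61 → 37 → 58 → 89 → 145 → 42 → 20 → 4 → 16 → 37  — not happy
228: 228 → 72 → 53 → 34 → 25 → 29 → 85 → 89 → 145 → 42 → 20 → 4 → 16 → 37 → 58 → 89  — not happy
229: 229 → 89 → 145 → 42 → 20 → 4 → 16 → 37 → 58 → 89  — not happy
230: 230 → 13 → 10 → 1  — happy
231: 231 → 14 → 17 → 50 → 25 → 29 → 85 → 89 → 145 → 42 → 20 → 4 → 16 → 37 → 58 → 89  — not happy
232: 232 → 17 → 50 → 25 → 29 → 85 → 89 → 145 → 42 → 20 → 4 → 16 → 37 → 58 → 89  — not happy
happy: 226, 230

2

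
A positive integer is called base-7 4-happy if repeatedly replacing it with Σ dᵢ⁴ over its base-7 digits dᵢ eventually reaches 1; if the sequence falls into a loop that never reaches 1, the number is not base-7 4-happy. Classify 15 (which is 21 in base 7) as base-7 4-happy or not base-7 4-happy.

not base-7 4-happy

15 = (2,1)_7 → 2⁴ + 1⁴ = 16 + 1 = 17
17 = (2,3)_7 → 2⁴ + 3⁴ = 16 + 81 = 97
97 = (1,6,6)_7 → 1⁴ + 6⁴ + 6⁴ = 1 + 1296 + 1296 = 2593
2593 = (1,0,3,6,3)_7 → 1⁴ + 0⁴ + 3⁴ + 6⁴ + 3⁴ = 1 + 0 + 81 + 1296 + 81 = 1459
1459 = (4,1,5,3)_7 → 4⁴ + 1⁴ + 5⁴ + 3⁴ = 256 + 1 + 625 + 81 = 963
963 = (2,5,4,4)_7 → 2⁴ + 5⁴ + 4⁴ + 4⁴ = 16 + 625 + 256 + 256 = 1153
1153 = (3,2,3,5)_7 → 3⁴ + 2⁴ + 3⁴ + 5⁴ = 81 + 16 + 81 + 625 = 803
803 = (2,2,2,5)_7 → 2⁴ + 2⁴ + 2⁴ + 5⁴ = 16 + 16 + 16 + 625 = 673
673 = (1,6,5,1)_7 → 1⁴ + 6⁴ + 5⁴ + 1⁴ = 1 + 1296 + 625 + 1 = 1923
1923 = (5,4,1,5)_7 → 5⁴ + 4⁴ + 1⁴ + 5⁴ = 625 + 256 + 1 + 625 = 1507
1507 = (4,2,5,2)_7 → 4⁴ + 2⁴ + 5⁴ + 2⁴ = 256 + 16 + 625 + 16 = 913
913 = (2,4,4,3)_7 → 2⁴ + 4⁴ + 4⁴ + 3⁴ = 16 + 256 + 256 + 81 = 609
609 = (1,5,3,0)_7 → 1⁴ + 5⁴ + 3⁴ + 0⁴ = 1 + 625 + 81 + 0 = 707
707 = (2,0,3,0)_7 → 2⁴ + 0⁴ + 3⁴ + 0⁴ = 16 + 0 + 81 + 0 = 97  — 97 already seen; the sequence cycles without reaching 1.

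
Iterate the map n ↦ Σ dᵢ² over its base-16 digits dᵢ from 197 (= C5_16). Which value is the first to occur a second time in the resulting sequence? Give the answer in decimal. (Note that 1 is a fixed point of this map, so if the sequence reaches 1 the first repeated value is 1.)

169

197 = (12,5)_16 → 169
169 = (10,9)_16 → 181
181 = (11,5)_16 → 146
146 = (9,2)_16 → 85
85 = (5,5)_16 → 50
50 = (3,2)_16 → 13
13 = (13)_16 → 169  — 169 already appeared earlier.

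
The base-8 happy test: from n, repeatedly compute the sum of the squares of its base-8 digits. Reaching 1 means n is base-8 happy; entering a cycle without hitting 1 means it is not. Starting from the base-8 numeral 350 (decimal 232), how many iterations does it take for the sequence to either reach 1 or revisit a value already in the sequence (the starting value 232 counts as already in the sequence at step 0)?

232 = (3,5,0)_8 → 3² + 5² + 0² = 9 + 25 + 0 = 34
34 = (4,2)_8 → 4² + 2² = 16 + 4 = 20
20 = (2,4)_8 → 2² + 4² = 4 + 16 = 20  — 20 repeats.
That took 3 steps.

3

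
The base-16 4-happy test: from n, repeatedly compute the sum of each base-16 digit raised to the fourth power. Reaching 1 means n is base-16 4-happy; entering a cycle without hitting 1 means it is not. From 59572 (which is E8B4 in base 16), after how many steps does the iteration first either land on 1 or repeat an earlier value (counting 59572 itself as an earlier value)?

59572 = (14,8,11,4)_16 → 14⁴ + 8⁴ + 11⁴ + 4⁴ = 38416 + 4096 + 14641 + 256 = 57409
57409 = (14,0,4,1)_16 → 14⁴ + 0⁴ + 4⁴ + 1⁴ = 38416 + 0 + 256 + 1 = 38673
38673 = (9,7,1,1)_16 → 9⁴ + 7⁴ + 1⁴ + 1⁴ = 6561 + 2401 + 1 + 1 = 8964
8964 = (2,3,0,4)_16 → 2⁴ + 3⁴ + 0⁴ + 4⁴ = 16 + 81 + 0 + 256 = 353
353 = (1,6,1)_16 → 1⁴ + 6⁴ + 1⁴ = 1 + 1296 + 1 = 1298
1298 = (5,1,2)_16 → 5⁴ + 1⁴ + 2⁴ = 625 + 1 + 16 = 642
642 = (2,8,2)_16 → 2⁴ + 8⁴ + 2⁴ = 16 + 4096 + 16 = 4128
4128 = (1,0,2,0)_16 → 1⁴ + 0⁴ + 2⁴ + 0⁴ = 1 + 0 + 16 + 0 = 17
17 = (1,1)_16 → 1⁴ + 1⁴ = 1 + 1 = 2
2 = (2)_16 → 2⁴ = 16
16 = (1,0)_16 → 1⁴ + 0⁴ = 1 + 0 = 1  — reached 1.
That took 11 steps.

11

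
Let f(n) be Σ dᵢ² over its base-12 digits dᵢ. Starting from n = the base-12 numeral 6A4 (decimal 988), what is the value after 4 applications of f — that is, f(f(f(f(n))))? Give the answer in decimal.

988 = (6,10,4)_12 → 6² + 10² + 4² = 152
152 = (1,0,8)_12 → 1² + 0² + 8² = 65
65 = (5,5)_12 → 5² + 5² = 50
50 = (4,2)_12 → 4² + 2² = 20

20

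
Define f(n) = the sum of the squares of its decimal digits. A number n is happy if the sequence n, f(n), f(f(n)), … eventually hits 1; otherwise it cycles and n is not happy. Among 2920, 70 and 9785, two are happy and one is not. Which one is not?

2920: 2920 → 89 → 145 → 42 → 20 → 4 → 16 → 37 → 58 → 89  — repeats 89 (not happy)
70: 70 → 49 → 97 → 130 → 10 → 1  — reaches 1 (happy)
9785: 9785 → 219 → 86 → 100 → 1  — reaches 1 (happy)

2920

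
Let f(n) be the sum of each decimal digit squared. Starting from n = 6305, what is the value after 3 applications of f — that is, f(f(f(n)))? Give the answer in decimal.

97

6305 → 70
70 → 49
49 → 97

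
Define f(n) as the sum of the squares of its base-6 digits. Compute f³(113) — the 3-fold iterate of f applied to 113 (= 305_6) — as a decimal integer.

26

113 = (3,0,5)_6 → 3² + 0² + 5² = 34
34 = (5,4)_6 → 5² + 4² = 41
41 = (1,0,5)_6 → 1² + 0² + 5² = 26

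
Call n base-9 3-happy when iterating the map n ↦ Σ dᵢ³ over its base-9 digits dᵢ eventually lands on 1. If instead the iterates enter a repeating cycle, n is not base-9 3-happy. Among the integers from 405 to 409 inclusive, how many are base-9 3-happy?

1

405: 405 → 125 → 577 → 345 → 99 → 9 → 1  (reaches 1)
406: 406 → 126 → 126  (repeats 126)
407: 407 → 133 → 469 → 469  (repeats 469)
408: 408 → 152 → 856 → 128 → 134 → 638 → 1198 → 470 → 476 → 980 → 540 → 432 → 152  (repeats 152)
409: 409 → 189 → 35 → 539 → 853 → 409  (repeats 409)
base-9 3-happy: 405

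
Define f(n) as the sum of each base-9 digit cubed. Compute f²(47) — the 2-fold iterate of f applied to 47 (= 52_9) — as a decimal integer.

47 = (5,2)_9 → 133
133 = (1,5,7)_9 → 469

469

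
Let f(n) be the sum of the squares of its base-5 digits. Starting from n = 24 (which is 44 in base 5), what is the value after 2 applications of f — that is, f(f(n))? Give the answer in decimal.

6

24 = (4,4)_5 → 4² + 4² = 16 + 16 = 32
32 = (1,1,2)_5 → 1² + 1² + 2² = 1 + 1 + 4 = 6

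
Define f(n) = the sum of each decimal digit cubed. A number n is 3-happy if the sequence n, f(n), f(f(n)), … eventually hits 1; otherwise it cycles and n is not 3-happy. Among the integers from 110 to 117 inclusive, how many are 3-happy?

1

110: 110 → 2 → 8 → 512 → 134 → 92 → 737 → 713 → 371 → 371  (repeats 371)
111: 111 → 3 → 27 → 351 → 153 → 153  (repeats 153)
112: 112 → 10 → 1  (reaches 1)
113: 113 → 29 → 737 → 713 → 371 → 371  (repeats 371)
114: 114 → 66 → 432 → 99 → 1458 → 702 → 351 → 153 → 153  (repeats 153)
115: 115 → 127 → 352 → 160 → 217 → 352  (repeats 352)
116: 116 → 218 → 521 → 134 → 92 → 737 → 713 → 371 → 371  (repeats 371)
117: 117 → 345 → 216 → 225 → 141 → 66 → 432 → 99 → 1458 → 702 → 351 → 153 → 153  (repeats 153)
3-happy: 112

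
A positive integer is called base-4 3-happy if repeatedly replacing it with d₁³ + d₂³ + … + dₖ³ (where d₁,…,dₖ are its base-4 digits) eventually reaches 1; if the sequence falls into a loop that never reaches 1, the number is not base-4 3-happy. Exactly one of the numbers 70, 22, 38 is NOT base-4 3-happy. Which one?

38

70: 70 → 10 → 16 → 1  — reaches 1 (base-4 3-happy)
22: 22 → 10 → 16 → 1  — reaches 1 (base-4 3-happy)
38: 38 → 17 → 2 → 8 → 8  — repeats 8 (not base-4 3-happy)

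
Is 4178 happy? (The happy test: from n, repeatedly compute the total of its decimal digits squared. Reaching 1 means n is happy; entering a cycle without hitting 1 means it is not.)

4178 → 4² + 1² + 7² + 8² = 130
130 → 1² + 3² + 0² = 10
10 → 1² + 0² = 1  — reached 1.

happy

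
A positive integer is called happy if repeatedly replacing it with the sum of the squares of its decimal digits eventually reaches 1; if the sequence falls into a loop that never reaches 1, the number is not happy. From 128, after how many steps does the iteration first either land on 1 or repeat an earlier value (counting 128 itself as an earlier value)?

14

128 → 69
69 → 117
117 → 51
51 → 26
26 → 40
40 → 16
16 → 37
37 → 58
58 → 89
89 → 145
145 → 42
42 → 20
20 → 4
4 → 16  — 16 repeats.
That took 14 steps.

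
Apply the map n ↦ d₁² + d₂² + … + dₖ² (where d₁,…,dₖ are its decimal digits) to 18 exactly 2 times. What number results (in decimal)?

61

18 → 65
65 → 61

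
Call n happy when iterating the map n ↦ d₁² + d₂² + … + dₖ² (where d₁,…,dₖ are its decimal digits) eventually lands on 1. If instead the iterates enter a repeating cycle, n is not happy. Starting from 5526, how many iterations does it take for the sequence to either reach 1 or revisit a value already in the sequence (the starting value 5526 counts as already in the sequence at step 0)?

13

5526 → 5² + 5² + 2² + 6² = 90
90 → 9² + 0² = 81
81 → 8² + 1² = 65
65 → 6² + 5² = 61
61 → 6² + 1² = 37
37 → 3² + 7² = 58
58 → 5² + 8² = 89
89 → 8² + 9² = 145
145 → 1² + 4² + 5² = 42
42 → 4² + 2² = 20
20 → 2² + 0² = 4
4 → 4² = 16
16 → 1² + 6² = 37  — 37 repeats.
That took 13 steps.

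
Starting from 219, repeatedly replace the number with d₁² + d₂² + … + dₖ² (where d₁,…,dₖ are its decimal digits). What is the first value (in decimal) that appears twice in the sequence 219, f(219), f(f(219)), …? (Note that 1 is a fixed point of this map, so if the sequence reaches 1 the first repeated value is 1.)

219 → 2² + 1² + 9² = 86
86 → 8² + 6² = 100
100 → 1² + 0² + 0² = 1  — reached the fixed point 1.
1 → 1, so 1 is the first repeated value.

1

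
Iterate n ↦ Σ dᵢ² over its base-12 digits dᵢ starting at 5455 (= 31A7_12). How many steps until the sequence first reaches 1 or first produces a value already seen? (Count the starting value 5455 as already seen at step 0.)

5455 = (3,1,10,7)_12 → 3² + 1² + 10² + 7² = 159
159 = (1,1,3)_12 → 1² + 1² + 3² = 11
11 = (11)_12 → 11² = 121
121 = (10,1)_12 → 10² + 1² = 101
101 = (8,5)_12 → 8² + 5² = 89
89 = (7,5)_12 → 7² + 5² = 74
74 = (6,2)_12 → 6² + 2² = 40
40 = (3,4)_12 → 3² + 4² = 25
25 = (2,1)_12 → 2² + 1² = 5
5 = (5)_12 → 5² = 25  — 25 repeats.
That took 10 steps.

10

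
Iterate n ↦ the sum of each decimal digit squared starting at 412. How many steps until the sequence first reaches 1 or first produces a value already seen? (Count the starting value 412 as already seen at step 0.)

14

412 → 4² + 1² + 2² = 16 + 1 + 4 = 21
21 → 2² + 1² = 4 + 1 = 5
5 → 5² = 25
25 → 2² + 5² = 4 + 25 = 29
29 → 2² + 9² = 4 + 81 = 85
85 → 8² + 5² = 64 + 25 = 89
89 → 8² + 9² = 64 + 81 = 145
145 → 1² + 4² + 5² = 1 + 16 + 25 = 42
42 → 4² + 2² = 16 + 4 = 20
20 → 2² + 0² = 4 + 0 = 4
4 → 4² = 16
16 → 1² + 6² = 1 + 36 = 37
37 → 3² + 7² = 9 + 49 = 58
58 → 5² + 8² = 25 + 64 = 89  — 89 repeats.
That took 14 steps.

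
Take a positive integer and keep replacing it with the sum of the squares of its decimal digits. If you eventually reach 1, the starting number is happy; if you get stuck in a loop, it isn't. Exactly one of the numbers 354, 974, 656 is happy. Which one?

354: 354 → 50 → 25 → 29 → 85 → 89 → 145 → 42 → 20 → 4 → 16 → 37 → 58 → 89  — repeats 89 (not happy)
974: 974 → 146 → 53 → 34 → 25 → 29 → 85 → 89 → 145 → 42 → 20 → 4 → 16 → 37 → 58 → 89  — repeats 89 (not happy)
656: 656 → 97 → 130 → 10 → 1  — reaches 1 (happy)

656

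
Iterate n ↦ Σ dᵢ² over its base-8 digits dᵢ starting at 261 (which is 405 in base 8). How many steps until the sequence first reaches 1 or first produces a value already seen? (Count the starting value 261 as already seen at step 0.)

261 = (4,0,5)_8 → 4² + 0² + 5² = 16 + 0 + 25 = 41
41 = (5,1)_8 → 5² + 1² = 25 + 1 = 26
26 = (3,2)_8 → 3² + 2² = 9 + 4 = 13
13 = (1,5)_8 → 1² + 5² = 1 + 25 = 26  — 26 repeats.
That took 4 steps.

4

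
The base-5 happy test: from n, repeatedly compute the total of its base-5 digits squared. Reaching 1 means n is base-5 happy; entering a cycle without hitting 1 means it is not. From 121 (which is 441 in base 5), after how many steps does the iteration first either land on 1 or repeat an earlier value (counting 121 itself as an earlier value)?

121 = (4,4,1)_5 → 4² + 4² + 1² = 33
33 = (1,1,3)_5 → 1² + 1² + 3² = 11
11 = (2,1)_5 → 2² + 1² = 5
5 = (1,0)_5 → 1² + 0² = 1  — reached 1.
That took 4 steps.

4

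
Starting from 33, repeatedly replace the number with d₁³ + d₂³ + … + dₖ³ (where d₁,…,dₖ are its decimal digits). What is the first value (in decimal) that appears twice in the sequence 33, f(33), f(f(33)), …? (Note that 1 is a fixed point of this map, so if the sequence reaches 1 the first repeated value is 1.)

33 → 54
54 → 189
189 → 1242
1242 → 81
81 → 513
513 → 153
153 → 153  — 153 already appeared earlier.

153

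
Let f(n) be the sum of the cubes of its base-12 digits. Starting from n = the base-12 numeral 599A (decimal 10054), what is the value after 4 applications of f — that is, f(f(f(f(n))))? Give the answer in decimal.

1539

10054 = (5,9,9,10)_12 → 5³ + 9³ + 9³ + 10³ = 125 + 729 + 729 + 1000 = 2583
2583 = (1,5,11,3)_12 → 1³ + 5³ + 11³ + 3³ = 1 + 125 + 1331 + 27 = 1484
1484 = (10,3,8)_12 → 10³ + 3³ + 8³ = 1000 + 27 + 512 = 1539
1539 = (10,8,3)_12 → 10³ + 8³ + 3³ = 1000 + 512 + 27 = 1539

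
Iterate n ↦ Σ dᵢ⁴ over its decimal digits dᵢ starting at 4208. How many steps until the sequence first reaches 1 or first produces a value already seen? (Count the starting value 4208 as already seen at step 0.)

12

4208 → 4⁴ + 2⁴ + 0⁴ + 8⁴ = 4368
4368 → 4⁴ + 3⁴ + 6⁴ + 8⁴ = 5729
5729 → 5⁴ + 7⁴ + 2⁴ + 9⁴ = 9603
9603 → 9⁴ + 6⁴ + 0⁴ + 3⁴ = 7938
7938 → 7⁴ + 9⁴ + 3⁴ + 8⁴ = 13139
13139 → 1⁴ + 3⁴ + 1⁴ + 3⁴ + 9⁴ = 6725
6725 → 6⁴ + 7⁴ + 2⁴ + 5⁴ = 4338
4338 → 4⁴ + 3⁴ + 3⁴ + 8⁴ = 4514
4514 → 4⁴ + 5⁴ + 1⁴ + 4⁴ = 1138
1138 → 1⁴ + 1⁴ + 3⁴ + 8⁴ = 4179
4179 → 4⁴ + 1⁴ + 7⁴ + 9⁴ = 9219
9219 → 9⁴ + 2⁴ + 1⁴ + 9⁴ = 13139  — 13139 repeats.
That took 12 steps.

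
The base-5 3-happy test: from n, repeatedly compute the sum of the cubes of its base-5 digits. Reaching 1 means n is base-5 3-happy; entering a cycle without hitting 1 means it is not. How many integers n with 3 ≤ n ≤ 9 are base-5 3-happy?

1

3: 3 → 27 → 9 → 65 → 35 → 9  — not base-5 3-happy
4: 4 → 64 → 80 → 28 → 28  — not base-5 3-happy
5: 5 → 1  — base-5 3-happy
6: 6 → 2 → 8 → 28 → 28  — not base-5 3-happy
7: 7 → 9 → 65 → 35 → 9  — not base-5 3-happy
8: 8 → 28 → 28  — not base-5 3-happy
9: 9 → 65 → 35 → 9  — not base-5 3-happy
base-5 3-happy: 5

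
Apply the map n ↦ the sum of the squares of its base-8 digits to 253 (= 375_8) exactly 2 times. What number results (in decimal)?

253 = (3,7,5)_8 → 3² + 7² + 5² = 83
83 = (1,2,3)_8 → 1² + 2² + 3² = 14

14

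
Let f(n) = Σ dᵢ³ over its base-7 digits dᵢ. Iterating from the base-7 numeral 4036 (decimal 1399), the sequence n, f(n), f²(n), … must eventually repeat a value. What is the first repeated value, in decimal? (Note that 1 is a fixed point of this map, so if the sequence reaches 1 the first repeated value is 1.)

1399 = (4,0,3,6)_7 → 4³ + 0³ + 3³ + 6³ = 64 + 0 + 27 + 216 = 307
307 = (6,1,6)_7 → 6³ + 1³ + 6³ = 216 + 1 + 216 = 433
433 = (1,1,5,6)_7 → 1³ + 1³ + 5³ + 6³ = 1 + 1 + 125 + 216 = 343
343 = (1,0,0,0)_7 → 1³ + 0³ + 0³ + 0³ = 1 + 0 + 0 + 0 = 1  — reached the fixed point 1.
1 → 1, so 1 is the first repeated value.

1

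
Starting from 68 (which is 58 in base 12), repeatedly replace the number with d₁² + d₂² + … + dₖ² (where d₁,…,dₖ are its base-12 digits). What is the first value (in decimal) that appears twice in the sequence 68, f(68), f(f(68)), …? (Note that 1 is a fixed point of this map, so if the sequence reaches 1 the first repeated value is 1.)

25

68 = (5,8)_12 → 89
89 = (7,5)_12 → 74
74 = (6,2)_12 → 40
40 = (3,4)_12 → 25
25 = (2,1)_12 → 5
5 = (5)_12 → 25  — 25 already appeared earlier.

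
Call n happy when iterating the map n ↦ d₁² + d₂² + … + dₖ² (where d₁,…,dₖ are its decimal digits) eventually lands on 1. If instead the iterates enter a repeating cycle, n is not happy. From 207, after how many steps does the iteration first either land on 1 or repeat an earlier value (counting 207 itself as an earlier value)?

14

207 → 2² + 0² + 7² = 53
53 → 5² + 3² = 34
34 → 3² + 4² = 25
25 → 2² + 5² = 29
29 → 2² + 9² = 85
85 → 8² + 5² = 89
89 → 8² + 9² = 145
145 → 1² + 4² + 5² = 42
42 → 4² + 2² = 20
20 → 2² + 0² = 4
4 → 4² = 16
16 → 1² + 6² = 37
37 → 3² + 7² = 58
58 → 5² + 8² = 89  — 89 repeats.
That took 14 steps.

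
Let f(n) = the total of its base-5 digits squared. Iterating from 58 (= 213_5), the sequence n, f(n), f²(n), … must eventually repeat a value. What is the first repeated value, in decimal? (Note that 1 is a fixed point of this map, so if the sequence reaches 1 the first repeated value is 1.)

58 = (2,1,3)_5 → 2² + 1² + 3² = 4 + 1 + 9 = 14
14 = (2,4)_5 → 2² + 4² = 4 + 16 = 20
20 = (4,0)_5 → 4² + 0² = 16 + 0 = 16
16 = (3,1)_5 → 3² + 1² = 9 + 1 = 10
10 = (2,0)_5 → 2² + 0² = 4 + 0 = 4
4 = (4)_5 → 4² = 16  — 16 already appeared earlier.

16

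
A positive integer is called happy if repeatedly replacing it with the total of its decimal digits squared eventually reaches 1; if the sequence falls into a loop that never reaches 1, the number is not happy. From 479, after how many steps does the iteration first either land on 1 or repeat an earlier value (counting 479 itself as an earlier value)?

15

479 → 146
146 → 53
53 → 34
34 → 25
25 → 29
29 → 85
85 → 89
89 → 145
145 → 42
42 → 20
20 → 4
4 → 16
16 → 37
37 → 58
58 → 89  — 89 repeats.
That took 15 steps.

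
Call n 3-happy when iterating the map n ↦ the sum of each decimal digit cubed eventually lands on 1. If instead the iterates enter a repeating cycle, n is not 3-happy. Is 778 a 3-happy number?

778 → 7³ + 7³ + 8³ = 343 + 343 + 512 = 1198
1198 → 1³ + 1³ + 9³ + 8³ = 1 + 1 + 729 + 512 = 1243
1243 → 1³ + 2³ + 4³ + 3³ = 1 + 8 + 64 + 27 = 100
100 → 1³ + 0³ + 0³ = 1 + 0 + 0 = 1  — reached 1.

3-happy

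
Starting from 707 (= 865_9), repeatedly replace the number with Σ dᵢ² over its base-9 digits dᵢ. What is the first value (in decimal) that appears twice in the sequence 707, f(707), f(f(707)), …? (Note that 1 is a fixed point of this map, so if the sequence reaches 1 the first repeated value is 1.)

707 = (8,6,5)_9 → 125
125 = (1,4,8)_9 → 81
81 = (1,0,0)_9 → 1  — reached the fixed point 1.
1 → 1, so 1 is the first repeated value.

1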